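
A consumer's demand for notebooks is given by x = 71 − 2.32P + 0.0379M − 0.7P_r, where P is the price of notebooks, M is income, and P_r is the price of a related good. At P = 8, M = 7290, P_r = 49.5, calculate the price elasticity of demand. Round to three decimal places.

Evaluating quantity at (P, M, P_r) gives x = 71 − 2.32(8) + 0.0379(7290) − 0.7(49.5) = 71 − 18.56 + 276.291 − 34.65 = 294.081.
∂x/∂P = −2.32, so E_p = (−2.32)·(8/294.081) ≈ -0.063.
|E_p| < 1: demand is inelastic.

-0.063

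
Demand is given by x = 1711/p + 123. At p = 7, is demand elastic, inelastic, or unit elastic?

At p = 7, x = 367.4286.
dx/dp = −1711/p² = −34.9184.
Point elasticity E = (dx/dp)·(p/x) = -34.9184 × 7/367.4286 ≈ -0.665.
|E| ≈ 0.665 < 1, so demand is inelastic.

inelastic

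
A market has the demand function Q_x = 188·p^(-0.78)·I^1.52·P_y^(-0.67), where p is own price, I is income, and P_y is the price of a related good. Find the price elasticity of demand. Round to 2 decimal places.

-0.78

For a Cobb–Douglas (constant-elasticity) form Q_x = A·p^α·…, the elasticity with respect to p equals the exponent α at every point.
Here the exponent on p is -0.78, so the price elasticity of demand is -0.78.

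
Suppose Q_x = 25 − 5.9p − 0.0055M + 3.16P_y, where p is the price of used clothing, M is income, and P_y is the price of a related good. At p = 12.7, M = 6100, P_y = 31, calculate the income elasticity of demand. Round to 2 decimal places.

-2.32

Substituting, Q_x = 25 − 5.9(12.7) − 0.0055(6100) + 3.16(31) = 25 − 74.93 − 33.55 + 97.96 = 14.48.
∂Q_x/∂M = −0.0055, so E_I = -0.0055·(6100/14.48) ≈ -2.32.
E_I < 0: inferior good.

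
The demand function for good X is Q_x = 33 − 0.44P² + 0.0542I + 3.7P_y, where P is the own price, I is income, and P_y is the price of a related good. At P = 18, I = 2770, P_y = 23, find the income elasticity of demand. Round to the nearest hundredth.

1.19

Evaluating quantity at (P, I, P_y) gives Q_x = 33 − 0.44(18)² + 0.0542(2770) + 3.7(23) = 33 − 142.56 + 150.134 + 85.1 = 125.674.
∂Q_x/∂I = +0.0542, so E_I = 0.0542·(2770/125.674) ≈ 1.19.
E_I > 1: normal good (luxury).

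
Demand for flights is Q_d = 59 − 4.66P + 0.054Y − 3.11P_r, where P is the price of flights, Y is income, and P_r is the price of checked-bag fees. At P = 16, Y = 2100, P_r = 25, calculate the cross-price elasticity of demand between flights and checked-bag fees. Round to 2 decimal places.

Substituting, Q_d = 59 − 4.66(16) + 0.054(2100) − 3.11(25) = 59 − 74.56 + 113.4 − 77.75 = 20.09.
∂Q_d/∂P_r = −3.11, so E_xy = -3.11·(25/20.09) ≈ -3.87.
E_xy < 0: the goods are complements.

-3.87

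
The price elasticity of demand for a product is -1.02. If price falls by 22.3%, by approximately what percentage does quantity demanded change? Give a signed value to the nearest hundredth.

%ΔQ ≈ E × %ΔP = (-1.02) × (-22.3%) ≈ 22.75%.

22.75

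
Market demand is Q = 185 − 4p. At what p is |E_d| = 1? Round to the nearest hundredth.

23.13

For linear demand Q = a − bp, E = −bp/(a − bp). |E| = 1 ⇒ bp = a − bp ⇒ p = a/(2b).
p = 185/(2·4) ≈ 23.13.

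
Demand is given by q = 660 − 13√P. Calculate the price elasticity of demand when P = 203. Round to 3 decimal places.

-0.195

At P = 203, q = 474.7785.
dq/dP = −13/(2√P) = −13/(2·14.2478).
Point elasticity E = (dq/dP)·(P/q) = -0.4562 × 203/474.7785 ≈ -0.195.
|E| < 1, so demand is inelastic at this price.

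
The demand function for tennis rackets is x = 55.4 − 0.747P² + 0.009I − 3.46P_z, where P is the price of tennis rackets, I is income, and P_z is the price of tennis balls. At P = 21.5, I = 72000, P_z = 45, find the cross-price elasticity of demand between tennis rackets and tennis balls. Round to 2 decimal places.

First evaluate x: 55.4 − 0.747(21.5)² + 0.009(72000) − 3.46(45) = 55.4 − 345.3008 + 648 − 155.7 = 202.3993.
∂x/∂P_z = −3.46, so E_xy = -3.46·(45/202.3993) ≈ -0.77.
E_xy < 0: the goods are complements.

-0.77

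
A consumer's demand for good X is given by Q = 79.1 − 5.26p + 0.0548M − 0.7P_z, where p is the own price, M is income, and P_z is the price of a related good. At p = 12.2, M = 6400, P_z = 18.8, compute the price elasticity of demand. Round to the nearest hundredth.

-0.18

At the given point, Q = 79.1 − 5.26(12.2) + 0.0548(6400) − 0.7(18.8) = 79.1 − 64.172 + 350.72 − 13.16 = 352.488.
∂Q/∂p = −5.26, so E_p = (−5.26)·(12.2/352.488) ≈ -0.18.
|E_p| < 1: demand is inelastic.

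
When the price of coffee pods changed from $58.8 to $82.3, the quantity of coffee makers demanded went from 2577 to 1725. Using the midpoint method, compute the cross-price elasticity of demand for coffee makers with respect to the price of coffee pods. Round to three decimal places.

%ΔQ_x = (1725 − 2577)/[(2577+1725)/2] = -852/2151 ≈ -0.3961.
%ΔP_y = (82.3 − 58.8)/[(58.8+82.3)/2] ≈ 0.3331.
E_xy = -0.3961/0.3331 ≈ -1.189.
E_xy < 0, so coffee makers and coffee pods are complements.

-1.189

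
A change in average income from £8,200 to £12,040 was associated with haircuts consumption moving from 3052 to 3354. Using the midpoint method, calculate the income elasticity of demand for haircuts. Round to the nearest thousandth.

%ΔQ = (3354 − 3052)/[(3052+3354)/2] = 302/3203 ≈ 0.0943.
%ΔM = (12,040 − 8,200)/[(8,200+12,040)/2] = 3840/10120 ≈ 0.3794.
E_I = %ΔQ/%ΔM ≈ 0.248.
E_I ∈ (0,1): normal good (necessity).

0.248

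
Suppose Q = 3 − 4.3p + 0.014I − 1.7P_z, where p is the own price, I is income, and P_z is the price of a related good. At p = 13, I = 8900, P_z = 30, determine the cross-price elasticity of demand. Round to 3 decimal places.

Q = 3 − 4.3(13) + 0.014(8900) − 1.7(30) = 3 − 55.9 + 124.6 − 51 = 20.7.
∂Q/∂P_z = −1.7, so E_xy = -1.7·(30/20.7) ≈ -2.464.
E_xy < 0: the goods are complements.

-2.464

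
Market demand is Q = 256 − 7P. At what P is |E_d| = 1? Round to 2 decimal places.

18.29

For linear demand Q = a − bP, E = −bP/(a − bP). |E| = 1 ⇒ bP = a − bP ⇒ P = a/(2b).
P = 256/(2·7) ≈ 18.29.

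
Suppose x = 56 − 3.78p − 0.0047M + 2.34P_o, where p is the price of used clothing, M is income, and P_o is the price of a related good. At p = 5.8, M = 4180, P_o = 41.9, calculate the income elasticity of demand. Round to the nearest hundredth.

-0.17

Evaluating quantity at (p, M, P_o) gives x = 56 − 3.78(5.8) − 0.0047(4180) + 2.34(41.9) = 56 − 21.924 − 19.646 + 98.046 = 112.476.
∂x/∂M = −0.0047, so E_I = -0.0047·(4180/112.476) ≈ -0.17.
E_I < 0: inferior good.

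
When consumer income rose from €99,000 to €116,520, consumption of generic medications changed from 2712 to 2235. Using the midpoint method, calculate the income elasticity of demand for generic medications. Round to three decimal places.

%ΔQ = (2235 − 2712)/[(2712+2235)/2] = -477/2473.5 ≈ -0.1928.
%ΔY = (116,520 − 99,000)/[(99,000+116,520)/2] = 17520/107760 ≈ 0.1626.
E_I = %ΔQ/%ΔY ≈ -1.186.
E_I < 0: inferior good.

-1.186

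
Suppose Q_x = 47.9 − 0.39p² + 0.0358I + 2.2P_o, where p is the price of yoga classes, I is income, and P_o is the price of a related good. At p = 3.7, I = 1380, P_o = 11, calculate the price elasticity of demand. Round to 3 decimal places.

-0.092

At the given point, Q_x = 47.9 − 0.39(3.7)² + 0.0358(1380) + 2.2(11) = 47.9 − 5.3391 + 49.404 + 24.2 = 116.1649.
∂Q_x/∂p = −2·0.39·p = -2.886, so E_p = -2.886·(3.7/116.1649) ≈ -0.092.
|E_p| < 1: demand is inelastic.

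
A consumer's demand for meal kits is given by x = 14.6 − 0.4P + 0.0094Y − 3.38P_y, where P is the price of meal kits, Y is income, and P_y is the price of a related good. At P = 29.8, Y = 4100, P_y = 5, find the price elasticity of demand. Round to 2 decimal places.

-0.49

Evaluating quantity at (P, Y, P_y) gives x = 14.6 − 0.4(29.8) + 0.0094(4100) − 3.38(5) = 14.6 − 11.92 + 38.54 − 16.9 = 24.32.
∂x/∂P = −0.4, so E_p = (−0.4)·(29.8/24.32) ≈ -0.49.
|E_p| < 1: demand is inelastic.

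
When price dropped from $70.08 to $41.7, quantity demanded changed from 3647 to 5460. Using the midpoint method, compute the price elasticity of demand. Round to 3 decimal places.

%ΔQ = (5460 − 3647)/[(3647 + 5460)/2] = 1813/4553.5 ≈ 0.3982.
%Δp = (41.7 − 70.08)/[(70.08 + 41.7)/2] = -28.38/55.89 ≈ -0.5078.
Arc elasticity E = %ΔQ/%Δp ≈ 0.3982/-0.5078 ≈ -0.784.
|E| < 1: demand is inelastic over this range.

-0.784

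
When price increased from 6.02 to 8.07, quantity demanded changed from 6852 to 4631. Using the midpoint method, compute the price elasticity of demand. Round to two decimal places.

-1.33

%ΔQ = (4631 − 6852)/[(6852 + 4631)/2] = -2221/5741.5 ≈ -0.3868.
%ΔP = (8.07 − 6.02)/[(6.02 + 8.07)/2] = 2.05/7.045 ≈ 0.2910.
Arc elasticity E = %ΔQ/%ΔP ≈ -0.3868/0.2910 ≈ -1.33.
|E| > 1: demand is elastic over this range.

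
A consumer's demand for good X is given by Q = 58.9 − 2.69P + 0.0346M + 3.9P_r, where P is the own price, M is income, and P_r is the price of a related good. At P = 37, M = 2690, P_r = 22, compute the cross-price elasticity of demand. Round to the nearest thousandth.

Substituting, Q = 58.9 − 2.69(37) + 0.0346(2690) + 3.9(22) = 58.9 − 99.53 + 93.074 + 85.8 = 138.244.
∂Q/∂P_r = +3.9, so E_xy = 3.9·(22/138.244) ≈ 0.621.
E_xy > 0: the goods are substitutes.

0.621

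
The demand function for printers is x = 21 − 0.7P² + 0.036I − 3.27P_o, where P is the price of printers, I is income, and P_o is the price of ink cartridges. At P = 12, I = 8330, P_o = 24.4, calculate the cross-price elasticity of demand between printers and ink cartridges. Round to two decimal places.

x = 21 − 0.7(12)² + 0.036(8330) − 3.27(24.4) = 21 − 100.8 + 299.88 − 79.788 = 140.292.
∂x/∂P_o = −3.27, so E_xy = -3.27·(24.4/140.292) ≈ -0.57.
E_xy < 0: the goods are complements.

-0.57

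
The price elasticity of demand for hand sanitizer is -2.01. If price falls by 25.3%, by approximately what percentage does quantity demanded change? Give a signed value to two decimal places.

%ΔQ ≈ E × %ΔP = (-2.01) × (-25.3%) ≈ 50.85%.

50.85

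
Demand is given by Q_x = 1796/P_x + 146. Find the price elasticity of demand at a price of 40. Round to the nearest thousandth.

At P_x = 40, Q_x = 190.9.
dQ_x/dP_x = −1796/P_x² = −1.1225.
Point elasticity E = (dQ_x/dP_x)·(P_x/Q_x) = -1.1225 × 40/190.9 ≈ -0.235.
|E| < 1, so demand is inelastic at this price.

-0.235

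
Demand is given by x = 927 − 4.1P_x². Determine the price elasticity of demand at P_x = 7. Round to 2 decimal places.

-0.55

At P_x = 7, x = 726.1.
dx/dP_x = −2·4.1·P_x = −57.4.
Point elasticity E = (dx/dP_x)·(P_x/x) = -57.4 × 7/726.1 ≈ -0.55.
|E| < 1, so demand is inelastic at this price.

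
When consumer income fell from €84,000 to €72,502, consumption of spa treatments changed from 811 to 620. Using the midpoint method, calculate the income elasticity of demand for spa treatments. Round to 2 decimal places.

1.82

%ΔQ = (620 − 811)/[(811+620)/2] = -191/715.5 ≈ -0.2669.
%ΔI = (72,502 − 84,000)/[(84,000+72,502)/2] = -11498/78251 ≈ -0.1469.
E_I = %ΔQ/%ΔI ≈ 1.82.
E_I > 1: normal good (luxury).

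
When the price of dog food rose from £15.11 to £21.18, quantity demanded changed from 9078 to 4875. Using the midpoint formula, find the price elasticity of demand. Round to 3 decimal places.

-1.801

%Δq = (4875 − 9078)/[(9078 + 4875)/2] = -4203/6976.5 ≈ -0.6025.
%Δp = (21.18 − 15.11)/[(15.11 + 21.18)/2] = 6.07/18.145 ≈ 0.3345.
Arc elasticity E = %Δq/%Δp ≈ -0.6025/0.3345 ≈ -1.801.
|E| > 1: demand is elastic over this range.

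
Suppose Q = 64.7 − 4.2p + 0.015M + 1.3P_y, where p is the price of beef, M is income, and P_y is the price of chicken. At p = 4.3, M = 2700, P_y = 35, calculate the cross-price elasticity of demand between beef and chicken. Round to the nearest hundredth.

0.34

At the given point, Q = 64.7 − 4.2(4.3) + 0.015(2700) + 1.3(35) = 64.7 − 18.06 + 40.5 + 45.5 = 132.64.
∂Q/∂P_y = +1.3, so E_xy = 1.3·(35/132.64) ≈ 0.34.
E_xy > 0: the goods are substitutes.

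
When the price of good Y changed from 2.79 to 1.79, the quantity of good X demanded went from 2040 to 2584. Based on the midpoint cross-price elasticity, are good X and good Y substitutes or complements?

complements

%ΔQ_x = (2584 − 2040)/[(2040+2584)/2] = 544/2312 ≈ 0.2353.
%ΔP_y = (1.79 − 2.79)/[(2.79+1.79)/2] ≈ -0.4367.
E_xy = 0.2353/-0.4367 ≈ -0.539.
E_xy < 0, so the goods are complements.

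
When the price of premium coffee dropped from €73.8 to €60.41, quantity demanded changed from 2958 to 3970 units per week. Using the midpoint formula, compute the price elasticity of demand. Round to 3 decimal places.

%Δq = (3970 − 2958)/[(2958 + 3970)/2] = 1012/3464 ≈ 0.2921.
%ΔP = (60.41 − 73.8)/[(73.8 + 60.41)/2] = -13.39/67.105 ≈ -0.1995.
Arc elasticity E = %Δq/%ΔP ≈ 0.2921/-0.1995 ≈ -1.464.
|E| > 1: demand is elastic over this range.

-1.464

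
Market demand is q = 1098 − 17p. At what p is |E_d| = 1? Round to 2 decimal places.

For linear demand q = a − bp, E = −bp/(a − bp). |E| = 1 ⇒ bp = a − bp ⇒ p = a/(2b).
p = 1098/(2·17) ≈ 32.29.

32.29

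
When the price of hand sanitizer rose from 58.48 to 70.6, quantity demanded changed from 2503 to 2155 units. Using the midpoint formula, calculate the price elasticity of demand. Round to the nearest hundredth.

-0.80

%ΔQ = (2155 − 2503)/[(2503 + 2155)/2] = -348/2329 ≈ -0.1494.
%ΔP = (70.6 − 58.48)/[(58.48 + 70.6)/2] = 12.12/64.54 ≈ 0.1878.
Arc elasticity E = %ΔQ/%ΔP ≈ -0.1494/0.1878 ≈ -0.80.
|E| < 1: demand is inelastic over this range.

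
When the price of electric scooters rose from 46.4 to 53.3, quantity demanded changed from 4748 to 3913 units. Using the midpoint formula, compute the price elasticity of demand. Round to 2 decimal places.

%ΔQ = (3913 − 4748)/[(4748 + 3913)/2] = -835/4330.5 ≈ -0.1928.
%Δp = (53.3 − 46.4)/[(46.4 + 53.3)/2] = 6.9/49.85 ≈ 0.1384.
Arc elasticity E = %ΔQ/%Δp ≈ -0.1928/0.1384 ≈ -1.39.
|E| > 1: demand is elastic over this range.

-1.39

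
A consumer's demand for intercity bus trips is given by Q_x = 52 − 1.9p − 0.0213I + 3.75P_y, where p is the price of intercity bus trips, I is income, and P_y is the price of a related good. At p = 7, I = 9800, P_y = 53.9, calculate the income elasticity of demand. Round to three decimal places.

Substituting, Q_x = 52 − 1.9(7) − 0.0213(9800) + 3.75(53.9) = 52 − 13.3 − 208.74 + 202.125 = 32.085.
∂Q_x/∂I = −0.0213, so E_I = -0.0213·(9800/32.085) ≈ -6.506.
E_I < 0: inferior good.

-6.506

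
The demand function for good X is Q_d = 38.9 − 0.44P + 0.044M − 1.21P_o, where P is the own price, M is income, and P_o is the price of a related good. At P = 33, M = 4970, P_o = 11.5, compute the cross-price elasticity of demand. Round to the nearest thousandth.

-0.061

Evaluating quantity at (P, M, P_o) gives Q_d = 38.9 − 0.44(33) + 0.044(4970) − 1.21(11.5) = 38.9 − 14.52 + 218.68 − 13.915 = 229.145.
∂Q_d/∂P_o = −1.21, so E_xy = -1.21·(11.5/229.145) ≈ -0.061.
E_xy < 0: the goods are complements.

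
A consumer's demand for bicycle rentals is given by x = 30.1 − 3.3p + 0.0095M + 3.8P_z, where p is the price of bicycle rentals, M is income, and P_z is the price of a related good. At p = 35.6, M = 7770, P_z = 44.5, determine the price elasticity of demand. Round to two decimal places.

-0.76

x = 30.1 − 3.3(35.6) + 0.0095(7770) + 3.8(44.5) = 30.1 − 117.48 + 73.815 + 169.1 = 155.535.
∂x/∂p = −3.3, so E_p = (−3.3)·(35.6/155.535) ≈ -0.76.
|E_p| < 1: demand is inelastic.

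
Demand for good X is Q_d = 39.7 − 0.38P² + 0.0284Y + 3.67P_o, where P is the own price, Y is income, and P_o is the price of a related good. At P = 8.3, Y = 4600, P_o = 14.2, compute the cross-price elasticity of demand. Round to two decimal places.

First evaluate Q_d: 39.7 − 0.38(8.3)² + 0.0284(4600) + 3.67(14.2) = 39.7 − 26.1782 + 130.64 + 52.114 = 196.2758.
∂Q_d/∂P_o = +3.67, so E_xy = 3.67·(14.2/196.2758) ≈ 0.27.
E_xy > 0: the goods are substitutes.

0.27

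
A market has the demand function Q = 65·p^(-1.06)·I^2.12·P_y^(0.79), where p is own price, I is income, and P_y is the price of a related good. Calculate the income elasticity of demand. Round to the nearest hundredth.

2.12

For a Cobb–Douglas (constant-elasticity) form Q = A·I^α·…, the elasticity with respect to I equals the exponent α at every point.
Here the exponent on I is 2.12, so the income elasticity of demand is 2.12.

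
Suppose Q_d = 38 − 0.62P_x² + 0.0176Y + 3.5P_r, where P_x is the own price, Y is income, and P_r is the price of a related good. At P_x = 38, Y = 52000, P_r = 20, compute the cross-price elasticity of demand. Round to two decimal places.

At the given point, Q_d = 38 − 0.62(38)² + 0.0176(52000) + 3.5(20) = 38 − 895.28 + 915.2 + 70 = 127.92.
∂Q_d/∂P_r = +3.5, so E_xy = 3.5·(20/127.92) ≈ 0.55.
E_xy > 0: the goods are substitutes.

0.55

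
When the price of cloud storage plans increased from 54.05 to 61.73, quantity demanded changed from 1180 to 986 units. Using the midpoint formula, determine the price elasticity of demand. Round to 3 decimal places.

%ΔQ = (986 − 1180)/[(1180 + 986)/2] = -194/1083 ≈ -0.1791.
%Δp = (61.73 − 54.05)/[(54.05 + 61.73)/2] = 7.68/57.89 ≈ 0.1327.
Arc elasticity E = %ΔQ/%Δp ≈ -0.1791/0.1327 ≈ -1.350.
|E| > 1: demand is elastic over this range.

-1.350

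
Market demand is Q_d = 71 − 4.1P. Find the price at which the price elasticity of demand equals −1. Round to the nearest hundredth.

For linear demand Q_d = a − bP, E = −bP/(a − bP). |E| = 1 ⇒ bP = a − bP ⇒ P = a/(2b).
P = 71/(2·4.1) ≈ 8.66.

8.66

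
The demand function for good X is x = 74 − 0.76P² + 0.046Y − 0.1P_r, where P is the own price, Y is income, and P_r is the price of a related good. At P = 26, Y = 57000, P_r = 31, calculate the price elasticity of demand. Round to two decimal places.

At the given point, x = 74 − 0.76(26)² + 0.046(57000) − 0.1(31) = 74 − 513.76 + 2622 − 3.1 = 2179.14.
∂x/∂P = −2·0.76·P = -39.52, so E_p = -39.52·(26/2179.14) ≈ -0.47.
|E_p| < 1: demand is inelastic.

-0.47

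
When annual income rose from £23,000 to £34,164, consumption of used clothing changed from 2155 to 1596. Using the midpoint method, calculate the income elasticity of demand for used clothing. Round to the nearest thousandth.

-0.763

%ΔQ = (1596 − 2155)/[(2155+1596)/2] = -559/1875.5 ≈ -0.2981.
%ΔI = (34,164 − 23,000)/[(23,000+34,164)/2] = 11164/28582 ≈ 0.3906.
E_I = %ΔQ/%ΔI ≈ -0.763.
E_I < 0: inferior good.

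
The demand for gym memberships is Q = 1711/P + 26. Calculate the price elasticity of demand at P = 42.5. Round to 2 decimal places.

-0.61

At P = 42.5, Q = 66.2588.
dQ/dP = −1711/P² = −0.9473.
Point elasticity E = (dQ/dP)·(P/Q) = -0.9473 × 42.5/66.2588 ≈ -0.61.
|E| < 1, so demand is inelastic at this price.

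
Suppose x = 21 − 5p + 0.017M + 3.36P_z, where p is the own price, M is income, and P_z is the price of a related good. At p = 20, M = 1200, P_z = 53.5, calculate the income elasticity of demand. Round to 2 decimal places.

0.17

At the given point, x = 21 − 5(20) + 0.017(1200) + 3.36(53.5) = 21 − 100 + 20.4 + 179.76 = 121.16.
∂x/∂M = +0.017, so E_I = 0.017·(1200/121.16) ≈ 0.17.
E_I ∈ (0,1): normal good (necessity).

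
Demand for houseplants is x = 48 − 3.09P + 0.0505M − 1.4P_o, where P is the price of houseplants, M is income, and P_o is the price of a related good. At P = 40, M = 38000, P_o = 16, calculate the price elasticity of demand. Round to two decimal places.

Evaluating quantity at (P, M, P_o) gives x = 48 − 3.09(40) + 0.0505(38000) − 1.4(16) = 48 − 123.6 + 1919 − 22.4 = 1821.
∂x/∂P = −3.09, so E_p = (−3.09)·(40/1821) ≈ -0.07.
|E_p| < 1: demand is inelastic.

-0.07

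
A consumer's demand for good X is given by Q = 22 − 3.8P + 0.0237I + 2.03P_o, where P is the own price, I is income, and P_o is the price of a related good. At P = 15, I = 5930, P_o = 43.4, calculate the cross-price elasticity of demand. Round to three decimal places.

0.455

Q = 22 − 3.8(15) + 0.0237(5930) + 2.03(43.4) = 22 − 57 + 140.541 + 88.102 = 193.643.
∂Q/∂P_o = +2.03, so E_xy = 2.03·(43.4/193.643) ≈ 0.455.
E_xy > 0: the goods are substitutes.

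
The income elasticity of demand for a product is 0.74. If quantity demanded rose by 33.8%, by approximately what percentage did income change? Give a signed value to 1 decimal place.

%ΔQ ≈ E × %ΔI ⇒ %ΔI = %ΔQ / E = (33.8%)/(0.74) ≈ 45.7%.

45.7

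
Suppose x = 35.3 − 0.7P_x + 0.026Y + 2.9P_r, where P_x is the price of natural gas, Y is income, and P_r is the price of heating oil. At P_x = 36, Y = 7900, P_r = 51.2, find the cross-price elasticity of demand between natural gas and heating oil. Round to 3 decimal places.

At the given point, x = 35.3 − 0.7(36) + 0.026(7900) + 2.9(51.2) = 35.3 − 25.2 + 205.4 + 148.48 = 363.98.
∂x/∂P_r = +2.9, so E_xy = 2.9·(51.2/363.98) ≈ 0.408.
E_xy > 0: the goods are substitutes.

0.408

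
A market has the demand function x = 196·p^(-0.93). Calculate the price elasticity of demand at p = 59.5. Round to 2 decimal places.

For a Cobb–Douglas (constant-elasticity) form x = A·p^α·…, the elasticity with respect to p equals the exponent α at every point.
Here the exponent on p is -0.93, so the price elasticity of demand is -0.93.

-0.93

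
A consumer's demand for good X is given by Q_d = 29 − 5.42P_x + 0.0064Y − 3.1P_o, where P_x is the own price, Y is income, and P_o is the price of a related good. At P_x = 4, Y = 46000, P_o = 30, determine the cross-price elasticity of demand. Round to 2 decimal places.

At the given point, Q_d = 29 − 5.42(4) + 0.0064(46000) − 3.1(30) = 29 − 21.68 + 294.4 − 93 = 208.72.
∂Q_d/∂P_o = −3.1, so E_xy = -3.1·(30/208.72) ≈ -0.45.
E_xy < 0: the goods are complements.

-0.45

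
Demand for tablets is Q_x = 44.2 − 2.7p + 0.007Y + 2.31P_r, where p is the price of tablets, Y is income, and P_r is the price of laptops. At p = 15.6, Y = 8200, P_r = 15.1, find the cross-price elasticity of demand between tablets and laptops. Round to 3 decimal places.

0.370

First evaluate Q_x: 44.2 − 2.7(15.6) + 0.007(8200) + 2.31(15.1) = 44.2 − 42.12 + 57.4 + 34.881 = 94.361.
∂Q_x/∂P_r = +2.31, so E_xy = 2.31·(15.1/94.361) ≈ 0.370.
E_xy > 0: the goods are substitutes.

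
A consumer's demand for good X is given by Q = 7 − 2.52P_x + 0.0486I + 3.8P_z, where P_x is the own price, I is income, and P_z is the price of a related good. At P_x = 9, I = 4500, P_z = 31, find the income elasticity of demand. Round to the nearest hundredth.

0.68

At the given point, Q = 7 − 2.52(9) + 0.0486(4500) + 3.8(31) = 7 − 22.68 + 218.7 + 117.8 = 320.82.
∂Q/∂I = +0.0486, so E_I = 0.0486·(4500/320.82) ≈ 0.68.
E_I ∈ (0,1): normal good (necessity).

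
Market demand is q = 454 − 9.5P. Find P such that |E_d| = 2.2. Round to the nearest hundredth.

Set −bP/(a − bP) = −2.2 ⇒ bP = 2.2(a − bP) ⇒ bP(1+2.2) = 2.2·a.
P = 2.2·454/(9.5·3.2) ≈ 32.86.

32.86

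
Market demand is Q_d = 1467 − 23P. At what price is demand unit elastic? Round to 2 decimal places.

For linear demand Q_d = a − bP, E = −bP/(a − bP). |E| = 1 ⇒ bP = a − bP ⇒ P = a/(2b).
P = 1467/(2·23) ≈ 31.89.

31.89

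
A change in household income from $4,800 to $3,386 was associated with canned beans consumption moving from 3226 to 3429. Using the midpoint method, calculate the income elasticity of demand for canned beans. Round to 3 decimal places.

-0.177

%ΔQ = (3429 − 3226)/[(3226+3429)/2] = 203/3327.5 ≈ 0.0610.
%ΔI = (3,386 − 4,800)/[(4,800+3,386)/2] = -1414/4093 ≈ -0.3455.
E_I = %ΔQ/%ΔI ≈ -0.177.
E_I < 0: inferior good.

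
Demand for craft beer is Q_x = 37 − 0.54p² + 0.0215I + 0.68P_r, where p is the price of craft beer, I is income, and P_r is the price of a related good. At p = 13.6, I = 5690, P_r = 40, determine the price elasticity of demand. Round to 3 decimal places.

Q_x = 37 − 0.54(13.6)² + 0.0215(5690) + 0.68(40) = 37 − 99.8784 + 122.335 + 27.2 = 86.6566.
∂Q_x/∂p = −2·0.54·p = -14.688, so E_p = -14.688·(13.6/86.6566) ≈ -2.305.
|E_p| > 1: demand is elastic.

-2.305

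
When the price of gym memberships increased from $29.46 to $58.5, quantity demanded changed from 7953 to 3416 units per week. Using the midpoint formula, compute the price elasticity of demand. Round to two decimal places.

-1.21

%Δq = (3416 − 7953)/[(7953 + 3416)/2] = -4537/5684.5 ≈ -0.7981.
%ΔP = (58.5 − 29.46)/[(29.46 + 58.5)/2] = 29.04/43.98 ≈ 0.6603.
Arc elasticity E = %Δq/%ΔP ≈ -0.7981/0.6603 ≈ -1.21.
|E| > 1: demand is elastic over this range.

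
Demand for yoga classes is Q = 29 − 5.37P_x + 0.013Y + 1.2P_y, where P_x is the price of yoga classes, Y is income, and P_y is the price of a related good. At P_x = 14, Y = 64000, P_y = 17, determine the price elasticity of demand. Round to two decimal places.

-0.09

First evaluate Q: 29 − 5.37(14) + 0.013(64000) + 1.2(17) = 29 − 75.18 + 832 + 20.4 = 806.22.
∂Q/∂P_x = −5.37, so E_p = (−5.37)·(14/806.22) ≈ -0.09.
|E_p| < 1: demand is inelastic.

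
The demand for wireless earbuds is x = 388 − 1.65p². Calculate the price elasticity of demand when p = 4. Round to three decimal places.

-0.146

At p = 4, x = 361.6.
dx/dp = −2·1.65·p = −13.2.
Point elasticity E = (dx/dp)·(p/x) = -13.2 × 4/361.6 ≈ -0.146.
|E| < 1, so demand is inelastic at this price.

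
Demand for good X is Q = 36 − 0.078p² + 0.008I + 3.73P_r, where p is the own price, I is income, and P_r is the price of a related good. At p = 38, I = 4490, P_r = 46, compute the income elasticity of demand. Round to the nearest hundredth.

Q = 36 − 0.078(38)² + 0.008(4490) + 3.73(46) = 36 − 112.632 + 35.92 + 171.58 = 130.868.
∂Q/∂I = +0.008, so E_I = 0.008·(4490/130.868) ≈ 0.27.
E_I ∈ (0,1): normal good (necessity).

0.27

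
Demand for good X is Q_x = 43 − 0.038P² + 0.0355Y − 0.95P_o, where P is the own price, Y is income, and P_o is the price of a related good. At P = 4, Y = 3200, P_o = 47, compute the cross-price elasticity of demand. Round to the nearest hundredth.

Substituting, Q_x = 43 − 0.038(4)² + 0.0355(3200) − 0.95(47) = 43 − 0.608 + 113.6 − 44.65 = 111.342.
∂Q_x/∂P_o = −0.95, so E_xy = -0.95·(47/111.342) ≈ -0.40.
E_xy < 0: the goods are complements.

-0.40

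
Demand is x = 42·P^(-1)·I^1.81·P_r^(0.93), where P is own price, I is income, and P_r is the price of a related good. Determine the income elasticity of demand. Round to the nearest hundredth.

For a Cobb–Douglas (constant-elasticity) form x = A·I^α·…, the elasticity with respect to I equals the exponent α at every point.
Here the exponent on I is 1.81, so the income elasticity of demand is 1.81.

1.81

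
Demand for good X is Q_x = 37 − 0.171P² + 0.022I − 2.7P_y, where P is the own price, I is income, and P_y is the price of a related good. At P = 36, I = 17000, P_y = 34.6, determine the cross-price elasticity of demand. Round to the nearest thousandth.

First evaluate Q_x: 37 − 0.171(36)² + 0.022(17000) − 2.7(34.6) = 37 − 221.616 + 374 − 93.42 = 95.964.
∂Q_x/∂P_y = −2.7, so E_xy = -2.7·(34.6/95.964) ≈ -0.973.
E_xy < 0: the goods are complements.

-0.973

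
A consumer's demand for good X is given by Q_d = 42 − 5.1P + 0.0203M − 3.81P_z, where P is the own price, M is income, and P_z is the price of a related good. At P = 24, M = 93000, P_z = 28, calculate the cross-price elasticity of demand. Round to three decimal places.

Q_d = 42 − 5.1(24) + 0.0203(93000) − 3.81(28) = 42 − 122.4 + 1887.9 − 106.68 = 1700.82.
∂Q_d/∂P_z = −3.81, so E_xy = -3.81·(28/1700.82) ≈ -0.063.
E_xy < 0: the goods are complements.

-0.063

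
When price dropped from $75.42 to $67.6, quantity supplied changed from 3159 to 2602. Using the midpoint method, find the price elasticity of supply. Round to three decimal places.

1.768

%Δq = (2602 − 3159)/[(3159 + 2602)/2] = -557/2880.5 ≈ -0.1934.
%Δp = (67.6 − 75.42)/[(75.42 + 67.6)/2] = -7.82/71.51 ≈ -0.1094.
Arc elasticity E = %Δq/%Δp ≈ -0.1934/-0.1094 ≈ 1.768.
|E| > 1: supply is elastic over this range.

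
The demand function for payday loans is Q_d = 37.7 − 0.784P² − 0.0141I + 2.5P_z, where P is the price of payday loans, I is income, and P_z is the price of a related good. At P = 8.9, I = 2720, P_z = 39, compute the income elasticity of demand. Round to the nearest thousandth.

-1.104

Evaluating quantity at (P, I, P_z) gives Q_d = 37.7 − 0.784(8.9)² − 0.0141(2720) + 2.5(39) = 37.7 − 62.1006 − 38.352 + 97.5 = 34.7474.
∂Q_d/∂I = −0.0141, so E_I = -0.0141·(2720/34.7474) ≈ -1.104.
E_I < 0: inferior good.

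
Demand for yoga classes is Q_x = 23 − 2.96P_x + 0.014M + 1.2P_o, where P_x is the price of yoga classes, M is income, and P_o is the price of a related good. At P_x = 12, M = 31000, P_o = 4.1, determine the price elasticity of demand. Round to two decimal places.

Q_x = 23 − 2.96(12) + 0.014(31000) + 1.2(4.1) = 23 − 35.52 + 434 + 4.92 = 426.4.
∂Q_x/∂P_x = −2.96, so E_p = (−2.96)·(12/426.4) ≈ -0.08.
|E_p| < 1: demand is inelastic.

-0.08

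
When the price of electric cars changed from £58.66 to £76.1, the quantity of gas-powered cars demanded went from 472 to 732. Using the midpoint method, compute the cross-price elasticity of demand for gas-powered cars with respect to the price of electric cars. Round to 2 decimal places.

%ΔQ_x = (732 − 472)/[(472+732)/2] = 260/602 ≈ 0.4319.
%ΔP_y = (76.1 − 58.66)/[(58.66+76.1)/2] ≈ 0.2588.
E_xy = 0.4319/0.2588 ≈ 1.67.
E_xy > 0, so gas-powered cars and electric cars are substitutes.

1.67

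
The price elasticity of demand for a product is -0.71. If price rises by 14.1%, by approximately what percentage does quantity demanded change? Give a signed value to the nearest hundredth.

%ΔQ ≈ E × %ΔP = (-0.71) × (14.1%) ≈ -10.01%.

-10.01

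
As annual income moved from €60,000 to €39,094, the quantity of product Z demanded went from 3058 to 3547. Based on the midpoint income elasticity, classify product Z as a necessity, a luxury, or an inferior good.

inferior

%ΔQ = (3547 − 3058)/[(3058+3547)/2] = 489/3302.5 ≈ 0.1481.
%ΔY = (39,094 − 60,000)/[(60,000+39,094)/2] = -20906/49547 ≈ -0.4219.
E_I = %ΔQ/%ΔY ≈ -0.351.
E_I < 0: inferior good.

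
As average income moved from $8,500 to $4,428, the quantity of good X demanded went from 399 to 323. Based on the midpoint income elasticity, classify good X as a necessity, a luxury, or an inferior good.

necessity

%ΔQ = (323 − 399)/[(399+323)/2] = -76/361 ≈ -0.2105.
%ΔI = (4,428 − 8,500)/[(8,500+4,428)/2] = -4072/6464 ≈ -0.6300.
E_I = %ΔQ/%ΔI ≈ 0.334.
E_I ∈ (0,1): normal good (necessity).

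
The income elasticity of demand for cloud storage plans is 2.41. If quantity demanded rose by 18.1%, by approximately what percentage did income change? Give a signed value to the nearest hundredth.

%ΔQ ≈ E × %ΔI ⇒ %ΔI = %ΔQ / E = (18.1%)/(2.41) ≈ 7.51%.

7.51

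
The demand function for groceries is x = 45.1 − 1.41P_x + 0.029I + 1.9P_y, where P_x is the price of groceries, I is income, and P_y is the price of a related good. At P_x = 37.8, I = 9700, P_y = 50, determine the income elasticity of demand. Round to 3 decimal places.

0.764

At the given point, x = 45.1 − 1.41(37.8) + 0.029(9700) + 1.9(50) = 45.1 − 53.298 + 281.3 + 95 = 368.102.
∂x/∂I = +0.029, so E_I = 0.029·(9700/368.102) ≈ 0.764.
E_I ∈ (0,1): normal good (necessity).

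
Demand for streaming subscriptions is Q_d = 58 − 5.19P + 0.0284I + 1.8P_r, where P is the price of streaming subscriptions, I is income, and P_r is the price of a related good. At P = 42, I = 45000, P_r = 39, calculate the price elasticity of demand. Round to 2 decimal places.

-0.18

First evaluate Q_d: 58 − 5.19(42) + 0.0284(45000) + 1.8(39) = 58 − 217.98 + 1278 + 70.2 = 1188.22.
∂Q_d/∂P = −5.19, so E_p = (−5.19)·(42/1188.22) ≈ -0.18.
|E_p| < 1: demand is inelastic.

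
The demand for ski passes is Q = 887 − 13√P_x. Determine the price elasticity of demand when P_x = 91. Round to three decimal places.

At P_x = 91, Q = 762.9879.
dQ/dP_x = −13/(2√P_x) = −13/(2·9.5394).
Point elasticity E = (dQ/dP_x)·(P_x/Q) = -0.6814 × 91/762.9879 ≈ -0.081.
|E| < 1, so demand is inelastic at this price.

-0.081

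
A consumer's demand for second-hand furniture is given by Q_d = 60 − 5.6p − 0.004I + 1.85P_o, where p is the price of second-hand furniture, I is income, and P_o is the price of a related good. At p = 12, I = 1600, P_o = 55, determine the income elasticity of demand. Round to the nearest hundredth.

-0.07

At the given point, Q_d = 60 − 5.6(12) − 0.004(1600) + 1.85(55) = 60 − 67.2 − 6.4 + 101.75 = 88.15.
∂Q_d/∂I = −0.004, so E_I = -0.004·(1600/88.15) ≈ -0.07.
E_I < 0: inferior good.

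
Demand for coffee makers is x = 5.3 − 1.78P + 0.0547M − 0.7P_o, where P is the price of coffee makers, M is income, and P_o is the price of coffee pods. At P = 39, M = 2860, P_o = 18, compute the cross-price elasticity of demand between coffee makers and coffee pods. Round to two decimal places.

-0.16

x = 5.3 − 1.78(39) + 0.0547(2860) − 0.7(18) = 5.3 − 69.42 + 156.442 − 12.6 = 79.722.
∂x/∂P_o = −0.7, so E_xy = -0.7·(18/79.722) ≈ -0.16.
E_xy < 0: the goods are complements.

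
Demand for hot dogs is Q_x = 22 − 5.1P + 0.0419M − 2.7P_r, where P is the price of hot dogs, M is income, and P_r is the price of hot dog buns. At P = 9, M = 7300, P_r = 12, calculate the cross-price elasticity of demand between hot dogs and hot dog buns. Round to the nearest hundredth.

Substituting, Q_x = 22 − 5.1(9) + 0.0419(7300) − 2.7(12) = 22 − 45.9 + 305.87 − 32.4 = 249.57.
∂Q_x/∂P_r = −2.7, so E_xy = -2.7·(12/249.57) ≈ -0.13.
E_xy < 0: the goods are complements.

-0.13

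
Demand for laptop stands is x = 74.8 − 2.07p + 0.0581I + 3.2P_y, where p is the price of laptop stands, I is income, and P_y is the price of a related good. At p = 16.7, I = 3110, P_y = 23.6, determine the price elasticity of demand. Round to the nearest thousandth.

At the given point, x = 74.8 − 2.07(16.7) + 0.0581(3110) + 3.2(23.6) = 74.8 − 34.569 + 180.691 + 75.52 = 296.442.
∂x/∂p = −2.07, so E_p = (−2.07)·(16.7/296.442) ≈ -0.117.
|E_p| < 1: demand is inelastic.

-0.117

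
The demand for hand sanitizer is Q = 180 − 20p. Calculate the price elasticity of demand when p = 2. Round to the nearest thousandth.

-0.286

At p = 2, Q = 140.
dQ/dp = −20.
Point elasticity E = (dQ/dp)·(p/Q) = -20 × 2/140 ≈ -0.286.
|E| < 1, so demand is inelastic at this price.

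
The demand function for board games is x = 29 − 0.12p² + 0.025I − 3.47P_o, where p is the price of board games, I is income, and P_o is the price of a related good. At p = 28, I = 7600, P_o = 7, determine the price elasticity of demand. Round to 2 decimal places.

x = 29 − 0.12(28)² + 0.025(7600) − 3.47(7) = 29 − 94.08 + 190 − 24.29 = 100.63.
∂x/∂p = −2·0.12·p = -6.72, so E_p = -6.72·(28/100.63) ≈ -1.87.
|E_p| > 1: demand is elastic.

-1.87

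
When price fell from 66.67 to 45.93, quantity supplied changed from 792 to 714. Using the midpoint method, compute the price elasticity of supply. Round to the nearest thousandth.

0.281

%Δq = (714 − 792)/[(792 + 714)/2] = -78/753 ≈ -0.1036.
%ΔP = (45.93 − 66.67)/[(66.67 + 45.93)/2] = -20.74/56.3 ≈ -0.3684.
Arc elasticity E = %Δq/%ΔP ≈ -0.1036/-0.3684 ≈ 0.281.
|E| < 1: supply is inelastic over this range.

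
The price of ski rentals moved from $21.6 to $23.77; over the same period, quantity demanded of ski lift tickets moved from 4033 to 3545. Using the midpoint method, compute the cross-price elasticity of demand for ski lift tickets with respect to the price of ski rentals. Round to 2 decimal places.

-1.35

%ΔQ_x = (3545 − 4033)/[(4033+3545)/2] = -488/3789 ≈ -0.1288.
%ΔP_y = (23.77 − 21.6)/[(21.6+23.77)/2] ≈ 0.0957.
E_xy = -0.1288/0.0957 ≈ -1.35.
E_xy < 0, so ski lift tickets and ski rentals are complements.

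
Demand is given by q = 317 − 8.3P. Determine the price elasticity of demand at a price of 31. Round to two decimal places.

-4.31

At P = 31, q = 59.7.
dq/dP = −8.3.
Point elasticity E = (dq/dP)·(P/q) = -8.3 × 31/59.7 ≈ -4.31.
|E| > 1, so demand is elastic at this price.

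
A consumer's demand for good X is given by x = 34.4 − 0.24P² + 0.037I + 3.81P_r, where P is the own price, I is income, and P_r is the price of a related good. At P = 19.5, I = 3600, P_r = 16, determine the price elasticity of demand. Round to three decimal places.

x = 34.4 − 0.24(19.5)² + 0.037(3600) + 3.81(16) = 34.4 − 91.26 + 133.2 + 60.96 = 137.3.
∂x/∂P = −2·0.24·P = -9.36, so E_p = -9.36·(19.5/137.3) ≈ -1.329.
|E_p| > 1: demand is elastic.

-1.329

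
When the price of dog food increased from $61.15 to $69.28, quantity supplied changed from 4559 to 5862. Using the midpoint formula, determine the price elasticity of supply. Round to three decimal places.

%ΔQ = (5862 − 4559)/[(4559 + 5862)/2] = 1303/5210.5 ≈ 0.2501.
%Δp = (69.28 − 61.15)/[(61.15 + 69.28)/2] = 8.13/65.215 ≈ 0.1247.
Arc elasticity E = %ΔQ/%Δp ≈ 0.2501/0.1247 ≈ 2.006.
|E| > 1: supply is elastic over this range.

2.006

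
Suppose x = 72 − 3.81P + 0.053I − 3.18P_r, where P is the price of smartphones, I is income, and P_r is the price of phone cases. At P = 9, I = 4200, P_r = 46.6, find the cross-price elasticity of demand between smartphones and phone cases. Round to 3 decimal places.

First evaluate x: 72 − 3.81(9) + 0.053(4200) − 3.18(46.6) = 72 − 34.29 + 222.6 − 148.188 = 112.122.
∂x/∂P_r = −3.18, so E_xy = -3.18·(46.6/112.122) ≈ -1.322.
E_xy < 0: the goods are complements.

-1.322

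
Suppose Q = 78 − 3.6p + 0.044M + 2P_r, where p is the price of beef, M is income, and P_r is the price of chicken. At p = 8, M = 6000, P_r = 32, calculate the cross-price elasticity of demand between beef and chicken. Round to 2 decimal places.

Q = 78 − 3.6(8) + 0.044(6000) + 2(32) = 78 − 28.8 + 264 + 64 = 377.2.
∂Q/∂P_r = +2, so E_xy = 2·(32/377.2) ≈ 0.17.
E_xy > 0: the goods are substitutes.

0.17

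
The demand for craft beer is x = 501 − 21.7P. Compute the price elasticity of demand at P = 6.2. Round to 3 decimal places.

-0.367

At P = 6.2, x = 366.46.
dx/dP = −21.7.
Point elasticity E = (dx/dP)·(P/x) = -21.7 × 6.2/366.46 ≈ -0.367.
|E| < 1, so demand is inelastic at this price.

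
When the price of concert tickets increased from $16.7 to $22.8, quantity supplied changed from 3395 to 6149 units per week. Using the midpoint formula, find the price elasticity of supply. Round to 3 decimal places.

1.869

%ΔQ = (6149 − 3395)/[(3395 + 6149)/2] = 2754/4772 ≈ 0.5771.
%Δp = (22.8 − 16.7)/[(16.7 + 22.8)/2] = 6.1/19.75 ≈ 0.3089.
Arc elasticity E = %ΔQ/%Δp ≈ 0.5771/0.3089 ≈ 1.869.
|E| > 1: supply is elastic over this range.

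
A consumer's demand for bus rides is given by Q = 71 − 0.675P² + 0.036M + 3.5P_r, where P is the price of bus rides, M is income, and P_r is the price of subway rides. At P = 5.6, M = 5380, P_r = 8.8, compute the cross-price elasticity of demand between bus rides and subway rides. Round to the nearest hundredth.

0.11

Evaluating quantity at (P, M, P_r) gives Q = 71 − 0.675(5.6)² + 0.036(5380) + 3.5(8.8) = 71 − 21.168 + 193.68 + 30.8 = 274.312.
∂Q/∂P_r = +3.5, so E_xy = 3.5·(8.8/274.312) ≈ 0.11.
E_xy > 0: the goods are substitutes.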